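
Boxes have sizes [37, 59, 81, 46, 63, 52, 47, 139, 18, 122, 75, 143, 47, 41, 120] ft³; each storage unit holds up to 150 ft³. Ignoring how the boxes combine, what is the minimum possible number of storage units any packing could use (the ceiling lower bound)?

Total size = 37 + 59 + 81 + 46 + 63 + 52 + 47 + 139 + 18 + 122 + 75 + 143 + 47 + 41 + 120 = 1090 ft³.
⌈1090 / 150⌉ = 8.

8 storage units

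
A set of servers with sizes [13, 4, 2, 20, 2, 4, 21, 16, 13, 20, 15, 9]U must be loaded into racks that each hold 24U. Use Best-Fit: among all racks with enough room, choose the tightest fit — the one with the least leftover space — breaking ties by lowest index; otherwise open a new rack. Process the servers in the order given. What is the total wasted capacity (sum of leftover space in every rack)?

29

Put 13U in rack 1; 11U remain.
Put 4U in rack 1; 7U remain.
Put 2U in rack 1; 5U remain.
Put 20U in rack 2; 4U remain.
Put 2U in rack 2; 2U remain.
Put 4U in rack 1; 1U remain.
Put 21U in rack 3; 3U remain.
Put 16U in rack 4; 8U remain.
Put 13U in rack 5; 11U remain.
Put 20U in rack 6; 4U remain.
Put 15U in rack 7; 9U remain.
Put 9U in rack 7; 0U remain.
7 racks × 24U = 168U; used 139U; unused 29U.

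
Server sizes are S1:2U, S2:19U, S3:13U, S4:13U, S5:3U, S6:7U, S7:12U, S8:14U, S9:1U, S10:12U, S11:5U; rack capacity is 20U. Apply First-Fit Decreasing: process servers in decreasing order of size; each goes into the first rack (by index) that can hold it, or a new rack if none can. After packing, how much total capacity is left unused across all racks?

19

Sorted descending: 19, 14, 13, 13, 12, 12, 7, 5, 3, 2, 1.
rack 1: place 19U, 1U left
rack 2: place 14U, 6U left
rack 3: place 13U, 7U left
rack 4: place 13U, 7U left
rack 5: place 12U, 8U left
rack 6: place 12U, 8U left
rack 3: place 7U, 0U left
rack 2: place 5U, 1U left
rack 4: place 3U, 4U left
rack 4: place 2U, 2U left
rack 1: place 1U, 0U left
6 racks × 20U = 120U; used 101U; unused 19U.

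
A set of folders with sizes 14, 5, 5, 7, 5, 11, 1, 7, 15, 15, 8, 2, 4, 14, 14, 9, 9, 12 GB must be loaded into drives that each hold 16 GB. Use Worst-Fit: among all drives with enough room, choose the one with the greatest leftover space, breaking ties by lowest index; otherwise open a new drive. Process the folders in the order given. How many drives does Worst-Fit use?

12

drive 1: place 14 GB, 2 GB left
drive 2: place 5 GB, 11 GB left
drive 2: place 5 GB, 6 GB left
drive 3: place 7 GB, 9 GB left
drive 3: place 5 GB, 4 GB left
drive 4: place 11 GB, 5 GB left
drive 2: place 1 GB, 5 GB left
drive 5: place 7 GB, 9 GB left
drive 6: place 15 GB, 1 GB left
drive 7: place 15 GB, 1 GB left
drive 5: place 8 GB, 1 GB left
drive 2: place 2 GB, 3 GB left
drive 4: place 4 GB, 1 GB left
drive 8: place 14 GB, 2 GB left
drive 9: place 14 GB, 2 GB left
drive 10: place 9 GB, 7 GB left
drive 11: place 9 GB, 7 GB left
drive 12: place 12 GB, 4 GB left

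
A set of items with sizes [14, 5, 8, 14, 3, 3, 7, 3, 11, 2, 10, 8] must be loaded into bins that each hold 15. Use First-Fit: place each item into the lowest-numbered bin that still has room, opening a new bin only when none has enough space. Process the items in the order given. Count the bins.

7

bin 1: place 14, 1 left
bin 2: place 5, 10 left
bin 2: place 8, 2 left
bin 3: place 14, 1 left
bin 4: place 3, 12 left
bin 4: place 3, 9 left
bin 4: place 7, 2 left
bin 5: place 3, 12 left
bin 5: place 11, 1 left
bin 2: place 2, 0 left
bin 6: place 10, 5 left
bin 7: place 8, 7 left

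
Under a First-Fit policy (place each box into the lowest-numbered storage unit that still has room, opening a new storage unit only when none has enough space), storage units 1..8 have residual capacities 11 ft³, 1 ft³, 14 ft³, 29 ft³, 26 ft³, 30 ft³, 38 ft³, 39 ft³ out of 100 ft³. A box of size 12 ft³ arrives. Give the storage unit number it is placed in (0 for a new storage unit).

3

Storage units with room: storage unit 3 (14 ft³), storage unit 4 (29 ft³), storage unit 5 (26 ft³), storage unit 6 (30 ft³), storage unit 7 (38 ft³), storage unit 8 (39 ft³).
The first with room is storage unit 3.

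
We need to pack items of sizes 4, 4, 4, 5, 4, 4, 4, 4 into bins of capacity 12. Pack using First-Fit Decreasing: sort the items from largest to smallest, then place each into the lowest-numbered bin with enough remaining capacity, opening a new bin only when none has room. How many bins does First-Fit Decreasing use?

Sorted descending: 5, 4, 4, 4, 4, 4, 4, 4.
5 → bin 1 (remaining 7)
4 → bin 1 (remaining 3)
4 → bin 2 (remaining 8)
4 → bin 2 (remaining 4)
4 → bin 2 (remaining 0)
4 → bin 3 (remaining 8)
4 → bin 3 (remaining 4)
4 → bin 3 (remaining 0)
Final bins: [5,4] [4,4,4] [4,4,4].

3 bins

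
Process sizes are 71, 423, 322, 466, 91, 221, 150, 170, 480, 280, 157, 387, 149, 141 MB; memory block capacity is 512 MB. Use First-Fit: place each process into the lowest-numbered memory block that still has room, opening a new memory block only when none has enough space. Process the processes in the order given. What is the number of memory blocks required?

8 memory blocks

Put 71 MB in memory block 1; 441 MB remain.
Put 423 MB in memory block 1; 18 MB remain.
Put 322 MB in memory block 2; 190 MB remain.
Put 466 MB in memory block 3; 46 MB remain.
Put 91 MB in memory block 2; 99 MB remain.
Put 221 MB in memory block 4; 291 MB remain.
Put 150 MB in memory block 4; 141 MB remain.
Put 170 MB in memory block 5; 342 MB remain.
Put 480 MB in memory block 6; 32 MB remain.
Put 280 MB in memory block 5; 62 MB remain.
Put 157 MB in memory block 7; 355 MB remain.
Put 387 MB in memory block 8; 125 MB remain.
Put 149 MB in memory block 7; 206 MB remain.
Put 141 MB in memory block 4; 0 MB remain.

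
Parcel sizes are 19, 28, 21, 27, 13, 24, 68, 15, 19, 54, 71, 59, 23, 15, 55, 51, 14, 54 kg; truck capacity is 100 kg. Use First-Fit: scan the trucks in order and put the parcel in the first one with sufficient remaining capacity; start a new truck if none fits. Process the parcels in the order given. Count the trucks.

9 trucks

19 kg → truck 1 (remaining 81 kg)
28 kg → truck 1 (remaining 53 kg)
21 kg → truck 1 (remaining 32 kg)
27 kg → truck 1 (remaining 5 kg)
13 kg → truck 2 (remaining 87 kg)
24 kg → truck 2 (remaining 63 kg)
68 kg → truck 3 (remaining 32 kg)
15 kg → truck 2 (remaining 48 kg)
19 kg → truck 2 (remaining 29 kg)
54 kg → truck 4 (remaining 46 kg)
71 kg → truck 5 (remaining 29 kg)
59 kg → truck 6 (remaining 41 kg)
23 kg → truck 2 (remaining 6 kg)
15 kg → truck 3 (remaining 17 kg)
55 kg → truck 7 (remaining 45 kg)
51 kg → truck 8 (remaining 49 kg)
14 kg → truck 3 (remaining 3 kg)
54 kg → truck 9 (remaining 46 kg)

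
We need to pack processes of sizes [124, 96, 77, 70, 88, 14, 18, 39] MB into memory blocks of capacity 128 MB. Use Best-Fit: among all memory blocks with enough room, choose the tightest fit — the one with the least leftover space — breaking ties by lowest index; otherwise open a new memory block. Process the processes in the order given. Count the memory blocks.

5

Put 124 MB in memory block 1; 4 MB remain.
Put 96 MB in memory block 2; 32 MB remain.
Put 77 MB in memory block 3; 51 MB remain.
Put 70 MB in memory block 4; 58 MB remain.
Put 88 MB in memory block 5; 40 MB remain.
Put 14 MB in memory block 2; 18 MB remain.
Put 18 MB in memory block 2; 0 MB remain.
Put 39 MB in memory block 5; 1 MB remain.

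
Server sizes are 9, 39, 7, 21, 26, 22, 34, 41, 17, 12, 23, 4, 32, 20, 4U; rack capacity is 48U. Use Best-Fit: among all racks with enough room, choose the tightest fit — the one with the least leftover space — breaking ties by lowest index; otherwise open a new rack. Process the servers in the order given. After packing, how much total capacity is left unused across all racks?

rack 1: place 9U, 39U left
rack 1: place 39U, 0U left
rack 2: place 7U, 41U left
rack 2: place 21U, 20U left
rack 3: place 26U, 22U left
rack 3: place 22U, 0U left
rack 4: place 34U, 14U left
rack 5: place 41U, 7U left
rack 2: place 17U, 3U left
rack 4: place 12U, 2U left
rack 6: place 23U, 25U left
rack 5: place 4U, 3U left
rack 7: place 32U, 16U left
rack 6: place 20U, 5U left
rack 6: place 4U, 1U left
7 racks × 48U = 336U; used 311U; unused 25U.

25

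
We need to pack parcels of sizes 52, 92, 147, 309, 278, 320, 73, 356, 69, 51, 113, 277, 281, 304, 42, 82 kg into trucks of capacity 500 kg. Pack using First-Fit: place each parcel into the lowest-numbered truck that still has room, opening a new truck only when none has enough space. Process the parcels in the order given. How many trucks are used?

52 kg → truck 1 (remaining 448 kg)
92 kg → truck 1 (remaining 356 kg)
147 kg → truck 1 (remaining 209 kg)
309 kg → truck 2 (remaining 191 kg)
278 kg → truck 3 (remaining 222 kg)
320 kg → truck 4 (remaining 180 kg)
73 kg → truck 1 (remaining 136 kg)
356 kg → truck 5 (remaining 144 kg)
69 kg → truck 1 (remaining 67 kg)
51 kg → truck 1 (remaining 16 kg)
113 kg → truck 2 (remaining 78 kg)
277 kg → truck 6 (remaining 223 kg)
281 kg → truck 7 (remaining 219 kg)
304 kg → truck 8 (remaining 196 kg)
42 kg → truck 2 (remaining 36 kg)
82 kg → truck 3 (remaining 140 kg)
Final trucks: [52,92,147,73,69,51] [309,113,42] [278,82] [320] [356] [277] [281] [304].

8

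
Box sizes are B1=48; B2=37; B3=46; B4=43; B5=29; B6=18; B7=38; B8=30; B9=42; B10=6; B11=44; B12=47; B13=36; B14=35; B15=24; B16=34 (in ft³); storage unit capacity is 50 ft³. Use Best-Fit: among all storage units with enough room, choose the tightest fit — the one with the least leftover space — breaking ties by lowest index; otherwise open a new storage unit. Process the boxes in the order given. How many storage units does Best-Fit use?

14 storage units

B1 (48 ft³) → storage unit 1 (remaining 2 ft³)
B2 (37 ft³) → storage unit 2 (remaining 13 ft³)
B3 (46 ft³) → storage unit 3 (remaining 4 ft³)
B4 (43 ft³) → storage unit 4 (remaining 7 ft³)
B5 (29 ft³) → storage unit 5 (remaining 21 ft³)
B6 (18 ft³) → storage unit 5 (remaining 3 ft³)
B7 (38 ft³) → storage unit 6 (remaining 12 ft³)
B8 (30 ft³) → storage unit 7 (remaining 20 ft³)
B9 (42 ft³) → storage unit 8 (remaining 8 ft³)
B10 (6 ft³) → storage unit 4 (remaining 1 ft³)
B11 (44 ft³) → storage unit 9 (remaining 6 ft³)
B12 (47 ft³) → storage unit 10 (remaining 3 ft³)
B13 (36 ft³) → storage unit 11 (remaining 14 ft³)
B14 (35 ft³) → storage unit 12 (remaining 15 ft³)
B15 (24 ft³) → storage unit 13 (remaining 26 ft³)
B16 (34 ft³) → storage unit 14 (remaining 16 ft³)
Final storage units: [48] [37] [46] [43,6] [29,18] [38] [30] [42] [44] [47] [36] [35] [24] [34].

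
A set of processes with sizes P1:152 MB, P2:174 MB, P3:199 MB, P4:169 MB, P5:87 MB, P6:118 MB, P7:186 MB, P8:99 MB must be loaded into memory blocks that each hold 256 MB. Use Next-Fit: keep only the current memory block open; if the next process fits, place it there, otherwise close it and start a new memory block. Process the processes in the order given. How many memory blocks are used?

memory block 1: place P1 (152 MB), 104 MB left
memory block 2: place P2 (174 MB), 82 MB left
memory block 3: place P3 (199 MB), 57 MB left
memory block 4: place P4 (169 MB), 87 MB left
memory block 4: place P5 (87 MB), 0 MB left
memory block 5: place P6 (118 MB), 138 MB left
memory block 6: place P7 (186 MB), 70 MB left
memory block 7: place P8 (99 MB), 157 MB left

7 memory blocks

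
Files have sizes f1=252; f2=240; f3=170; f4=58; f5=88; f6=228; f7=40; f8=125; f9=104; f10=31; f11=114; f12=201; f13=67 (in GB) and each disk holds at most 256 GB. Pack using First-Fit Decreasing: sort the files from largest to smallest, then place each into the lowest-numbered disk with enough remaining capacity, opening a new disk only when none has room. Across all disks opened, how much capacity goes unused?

Sorted descending: 252, 240, 228, 201, 170, 125, 114, 104, 88, 67, 58, 40, 31.
Put 252 GB in disk 1; 4 GB remain.
Put 240 GB in disk 2; 16 GB remain.
Put 228 GB in disk 3; 28 GB remain.
Put 201 GB in disk 4; 55 GB remain.
Put 170 GB in disk 5; 86 GB remain.
Put 125 GB in disk 6; 131 GB remain.
Put 114 GB in disk 6; 17 GB remain.
Put 104 GB in disk 7; 152 GB remain.
Put 88 GB in disk 7; 64 GB remain.
Put 67 GB in disk 5; 19 GB remain.
Put 58 GB in disk 7; 6 GB remain.
Put 40 GB in disk 4; 15 GB remain.
Put 31 GB in disk 8; 225 GB remain.
8 disks × 256 GB = 2048 GB; used 1718 GB; unused 330 GB.

330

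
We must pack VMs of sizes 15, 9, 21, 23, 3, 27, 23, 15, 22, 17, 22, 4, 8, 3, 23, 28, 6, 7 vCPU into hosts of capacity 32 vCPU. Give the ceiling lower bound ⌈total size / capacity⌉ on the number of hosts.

Total size = 15 + 9 + 21 + 23 + 3 + 27 + 23 + 15 + 22 + 17 + 22 + 4 + 8 + 3 + 23 + 28 + 6 + 7 = 276 vCPU.
⌈276 / 32⌉ = 9.

9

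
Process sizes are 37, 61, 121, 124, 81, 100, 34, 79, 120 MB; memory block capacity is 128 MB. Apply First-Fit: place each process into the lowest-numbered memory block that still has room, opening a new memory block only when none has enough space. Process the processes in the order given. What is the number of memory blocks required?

7

memory block 1: place 37 MB, 91 MB left
memory block 1: place 61 MB, 30 MB left
memory block 2: place 121 MB, 7 MB left
memory block 3: place 124 MB, 4 MB left
memory block 4: place 81 MB, 47 MB left
memory block 5: place 100 MB, 28 MB left
memory block 4: place 34 MB, 13 MB left
memory block 6: place 79 MB, 49 MB left
memory block 7: place 120 MB, 8 MB left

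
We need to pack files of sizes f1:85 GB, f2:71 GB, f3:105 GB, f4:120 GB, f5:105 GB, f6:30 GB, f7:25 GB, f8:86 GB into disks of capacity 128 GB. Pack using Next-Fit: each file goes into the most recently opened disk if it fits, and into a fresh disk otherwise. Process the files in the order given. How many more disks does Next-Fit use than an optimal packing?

1

Next-Fit: [85] [71] [105] [120] [105] [30,25] [86] → 7 disks.
6 files exceed 64 GB (half the capacity), and no two of those can share a disk, so at least 6 disks are needed.
An optimal packing achieves that bound: [120] [105] [105] [86,30] [85,25] [71] → 6 disks.
Excess: 7 − 6 = 1.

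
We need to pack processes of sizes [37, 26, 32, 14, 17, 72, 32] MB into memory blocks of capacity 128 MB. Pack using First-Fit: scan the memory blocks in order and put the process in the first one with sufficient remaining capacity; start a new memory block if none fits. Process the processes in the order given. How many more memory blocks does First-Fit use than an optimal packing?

0

First-Fit: [37,26,32,14,17] [72,32] → 2 memory blocks.
Total size 230 MB; any packing needs at least ⌈230/128⌉ = 2 memory blocks.
So 2 is already optimal.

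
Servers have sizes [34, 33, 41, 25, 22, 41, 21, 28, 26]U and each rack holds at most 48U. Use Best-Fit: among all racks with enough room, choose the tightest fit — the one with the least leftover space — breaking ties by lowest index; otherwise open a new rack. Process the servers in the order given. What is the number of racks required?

Put 34U in rack 1; 14U remain.
Put 33U in rack 2; 15U remain.
Put 41U in rack 3; 7U remain.
Put 25U in rack 4; 23U remain.
Put 22U in rack 4; 1U remain.
Put 41U in rack 5; 7U remain.
Put 21U in rack 6; 27U remain.
Put 28U in rack 7; 20U remain.
Put 26U in rack 6; 1U remain.

7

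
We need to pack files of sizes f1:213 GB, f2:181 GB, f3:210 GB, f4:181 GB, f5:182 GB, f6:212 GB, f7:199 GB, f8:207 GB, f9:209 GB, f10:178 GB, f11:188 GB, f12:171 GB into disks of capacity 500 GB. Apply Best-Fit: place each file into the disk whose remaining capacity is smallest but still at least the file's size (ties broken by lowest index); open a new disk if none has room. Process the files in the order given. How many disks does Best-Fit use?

f1 (213 GB) → disk 1 (remaining 287 GB)
f2 (181 GB) → disk 1 (remaining 106 GB)
f3 (210 GB) → disk 2 (remaining 290 GB)
f4 (181 GB) → disk 2 (remaining 109 GB)
f5 (182 GB) → disk 3 (remaining 318 GB)
f6 (212 GB) → disk 3 (remaining 106 GB)
f7 (199 GB) → disk 4 (remaining 301 GB)
f8 (207 GB) → disk 4 (remaining 94 GB)
f9 (209 GB) → disk 5 (remaining 291 GB)
f10 (178 GB) → disk 5 (remaining 113 GB)
f11 (188 GB) → disk 6 (remaining 312 GB)
f12 (171 GB) → disk 6 (remaining 141 GB)
Final disks: [213,181] [210,181] [182,212] [199,207] [209,178] [188,171].

6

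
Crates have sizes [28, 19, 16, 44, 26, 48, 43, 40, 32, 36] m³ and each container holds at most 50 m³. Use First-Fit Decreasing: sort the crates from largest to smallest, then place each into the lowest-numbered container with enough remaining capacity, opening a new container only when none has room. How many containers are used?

Sorted descending: 48, 44, 43, 40, 36, 32, 28, 26, 19, 16.
48 m³ → container 1 (remaining 2 m³)
44 m³ → container 2 (remaining 6 m³)
43 m³ → container 3 (remaining 7 m³)
40 m³ → container 4 (remaining 10 m³)
36 m³ → container 5 (remaining 14 m³)
32 m³ → container 6 (remaining 18 m³)
28 m³ → container 7 (remaining 22 m³)
26 m³ → container 8 (remaining 24 m³)
19 m³ → container 7 (remaining 3 m³)
16 m³ → container 6 (remaining 2 m³)

8 containers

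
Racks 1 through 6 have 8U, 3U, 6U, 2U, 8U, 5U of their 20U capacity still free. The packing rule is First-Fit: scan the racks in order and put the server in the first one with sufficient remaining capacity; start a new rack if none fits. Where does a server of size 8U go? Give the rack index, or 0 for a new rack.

1

Racks with room: rack 1 (8U), rack 5 (8U).
The first with room is rack 1.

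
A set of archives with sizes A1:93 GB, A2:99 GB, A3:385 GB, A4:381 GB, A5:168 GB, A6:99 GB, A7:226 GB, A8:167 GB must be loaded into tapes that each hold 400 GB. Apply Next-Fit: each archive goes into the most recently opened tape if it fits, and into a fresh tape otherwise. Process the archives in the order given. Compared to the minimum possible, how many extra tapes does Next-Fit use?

0

Next-Fit: [93,99] [385] [381] [168,99] [226,167] → 5 tapes.
Total size 1618 GB; any packing needs at least ⌈1618/400⌉ = 5 tapes.
So 5 is already optimal.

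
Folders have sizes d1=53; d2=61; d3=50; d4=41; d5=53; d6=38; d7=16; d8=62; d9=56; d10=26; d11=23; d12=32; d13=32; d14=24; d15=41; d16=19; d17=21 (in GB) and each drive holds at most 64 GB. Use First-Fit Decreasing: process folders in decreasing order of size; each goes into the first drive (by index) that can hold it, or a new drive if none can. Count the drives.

Sorted descending: 62, 61, 56, 53, 53, 50, 41, 41, 38, 32, 32, 26, 24, 23, 21, 19, 16.
62 GB → drive 1 (remaining 2 GB)
61 GB → drive 2 (remaining 3 GB)
56 GB → drive 3 (remaining 8 GB)
53 GB → drive 4 (remaining 11 GB)
53 GB → drive 5 (remaining 11 GB)
50 GB → drive 6 (remaining 14 GB)
41 GB → drive 7 (remaining 23 GB)
41 GB → drive 8 (remaining 23 GB)
38 GB → drive 9 (remaining 26 GB)
32 GB → drive 10 (remaining 32 GB)
32 GB → drive 10 (remaining 0 GB)
26 GB → drive 9 (remaining 0 GB)
24 GB → drive 11 (remaining 40 GB)
23 GB → drive 7 (remaining 0 GB)
21 GB → drive 8 (remaining 2 GB)
19 GB → drive 11 (remaining 21 GB)
16 GB → drive 11 (remaining 5 GB)
Final drives: [62] [61] [56] [53] [53] [50] [41,23] [41,21] [38,26] [32,32] [24,19,16].

11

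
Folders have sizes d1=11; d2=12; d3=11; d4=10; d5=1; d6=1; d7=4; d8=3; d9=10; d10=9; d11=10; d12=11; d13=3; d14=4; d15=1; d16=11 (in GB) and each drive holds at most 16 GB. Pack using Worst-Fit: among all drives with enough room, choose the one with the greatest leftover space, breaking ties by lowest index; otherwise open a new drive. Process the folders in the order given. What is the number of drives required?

drive 1: place d1 (11 GB), 5 GB left
drive 2: place d2 (12 GB), 4 GB left
drive 3: place d3 (11 GB), 5 GB left
drive 4: place d4 (10 GB), 6 GB left
drive 4: place d5 (1 GB), 5 GB left
drive 1: place d6 (1 GB), 4 GB left
drive 3: place d7 (4 GB), 1 GB left
drive 4: place d8 (3 GB), 2 GB left
drive 5: place d9 (10 GB), 6 GB left
drive 6: place d10 (9 GB), 7 GB left
drive 7: place d11 (10 GB), 6 GB left
drive 8: place d12 (11 GB), 5 GB left
drive 6: place d13 (3 GB), 4 GB left
drive 5: place d14 (4 GB), 2 GB left
drive 7: place d15 (1 GB), 5 GB left
drive 9: place d16 (11 GB), 5 GB left

9 drives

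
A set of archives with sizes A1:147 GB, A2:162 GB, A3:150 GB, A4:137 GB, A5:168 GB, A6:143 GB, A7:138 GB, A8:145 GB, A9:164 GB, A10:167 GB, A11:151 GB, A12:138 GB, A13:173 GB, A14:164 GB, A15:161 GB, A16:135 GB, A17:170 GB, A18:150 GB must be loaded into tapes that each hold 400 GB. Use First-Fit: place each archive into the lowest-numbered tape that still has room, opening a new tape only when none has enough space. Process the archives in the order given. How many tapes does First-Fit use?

Put A1 (147 GB) in tape 1; 253 GB remain.
Put A2 (162 GB) in tape 1; 91 GB remain.
Put A3 (150 GB) in tape 2; 250 GB remain.
Put A4 (137 GB) in tape 2; 113 GB remain.
Put A5 (168 GB) in tape 3; 232 GB remain.
Put A6 (143 GB) in tape 3; 89 GB remain.
Put A7 (138 GB) in tape 4; 262 GB remain.
Put A8 (145 GB) in tape 4; 117 GB remain.
Put A9 (164 GB) in tape 5; 236 GB remain.
Put A10 (167 GB) in tape 5; 69 GB remain.
Put A11 (151 GB) in tape 6; 249 GB remain.
Put A12 (138 GB) in tape 6; 111 GB remain.
Put A13 (173 GB) in tape 7; 227 GB remain.
Put A14 (164 GB) in tape 7; 63 GB remain.
Put A15 (161 GB) in tape 8; 239 GB remain.
Put A16 (135 GB) in tape 8; 104 GB remain.
Put A17 (170 GB) in tape 9; 230 GB remain.
Put A18 (150 GB) in tape 9; 80 GB remain.
Final tapes: [147,162] [150,137] [168,143] [138,145] [164,167] [151,138] [173,164] [161,135] [170,150].

9 tapes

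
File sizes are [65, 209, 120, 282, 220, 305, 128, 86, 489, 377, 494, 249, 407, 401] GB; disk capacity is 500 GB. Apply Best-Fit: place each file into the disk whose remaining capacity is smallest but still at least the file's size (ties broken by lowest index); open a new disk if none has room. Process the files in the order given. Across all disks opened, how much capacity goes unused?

668

Put 65 GB in disk 1; 435 GB remain.
Put 209 GB in disk 1; 226 GB remain.
Put 120 GB in disk 1; 106 GB remain.
Put 282 GB in disk 2; 218 GB remain.
Put 220 GB in disk 3; 280 GB remain.
Put 305 GB in disk 4; 195 GB remain.
Put 128 GB in disk 4; 67 GB remain.
Put 86 GB in disk 1; 20 GB remain.
Put 489 GB in disk 5; 11 GB remain.
Put 377 GB in disk 6; 123 GB remain.
Put 494 GB in disk 7; 6 GB remain.
Put 249 GB in disk 3; 31 GB remain.
Put 407 GB in disk 8; 93 GB remain.
Put 401 GB in disk 9; 99 GB remain.
9 disks × 500 GB = 4500 GB; used 3832 GB; unused 668 GB.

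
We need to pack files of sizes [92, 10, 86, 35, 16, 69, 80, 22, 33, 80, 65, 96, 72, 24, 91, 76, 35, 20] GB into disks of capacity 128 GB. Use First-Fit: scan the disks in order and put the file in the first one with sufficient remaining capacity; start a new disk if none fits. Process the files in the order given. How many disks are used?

Put 92 GB in disk 1; 36 GB remain.
Put 10 GB in disk 1; 26 GB remain.
Put 86 GB in disk 2; 42 GB remain.
Put 35 GB in disk 2; 7 GB remain.
Put 16 GB in disk 1; 10 GB remain.
Put 69 GB in disk 3; 59 GB remain.
Put 80 GB in disk 4; 48 GB remain.
Put 22 GB in disk 3; 37 GB remain.
Put 33 GB in disk 3; 4 GB remain.
Put 80 GB in disk 5; 48 GB remain.
Put 65 GB in disk 6; 63 GB remain.
Put 96 GB in disk 7; 32 GB remain.
Put 72 GB in disk 8; 56 GB remain.
Put 24 GB in disk 4; 24 GB remain.
Put 91 GB in disk 9; 37 GB remain.
Put 76 GB in disk 10; 52 GB remain.
Put 35 GB in disk 5; 13 GB remain.
Put 20 GB in disk 4; 4 GB remain.

10 disks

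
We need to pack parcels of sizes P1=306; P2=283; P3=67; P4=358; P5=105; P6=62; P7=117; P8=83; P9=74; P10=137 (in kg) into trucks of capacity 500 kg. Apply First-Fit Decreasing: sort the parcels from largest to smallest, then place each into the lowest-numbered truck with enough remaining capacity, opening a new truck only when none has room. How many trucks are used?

Sorted descending: 358, 306, 283, 137, 117, 105, 83, 74, 67, 62.
Put 358 kg in truck 1; 142 kg remain.
Put 306 kg in truck 2; 194 kg remain.
Put 283 kg in truck 3; 217 kg remain.
Put 137 kg in truck 1; 5 kg remain.
Put 117 kg in truck 2; 77 kg remain.
Put 105 kg in truck 3; 112 kg remain.
Put 83 kg in truck 3; 29 kg remain.
Put 74 kg in truck 2; 3 kg remain.
Put 67 kg in truck 4; 433 kg remain.
Put 62 kg in truck 4; 371 kg remain.

4 trucks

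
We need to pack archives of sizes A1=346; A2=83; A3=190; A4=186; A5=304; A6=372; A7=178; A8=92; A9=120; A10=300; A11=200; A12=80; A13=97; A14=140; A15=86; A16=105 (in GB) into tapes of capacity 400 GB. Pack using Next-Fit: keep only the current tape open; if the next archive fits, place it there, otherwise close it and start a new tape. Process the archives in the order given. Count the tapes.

A1 (346 GB) → tape 1 (remaining 54 GB)
A2 (83 GB) → tape 2 (remaining 317 GB)
A3 (190 GB) → tape 2 (remaining 127 GB)
A4 (186 GB) → tape 3 (remaining 214 GB)
A5 (304 GB) → tape 4 (remaining 96 GB)
A6 (372 GB) → tape 5 (remaining 28 GB)
A7 (178 GB) → tape 6 (remaining 222 GB)
A8 (92 GB) → tape 6 (remaining 130 GB)
A9 (120 GB) → tape 6 (remaining 10 GB)
A10 (300 GB) → tape 7 (remaining 100 GB)
A11 (200 GB) → tape 8 (remaining 200 GB)
A12 (80 GB) → tape 8 (remaining 120 GB)
A13 (97 GB) → tape 8 (remaining 23 GB)
A14 (140 GB) → tape 9 (remaining 260 GB)
A15 (86 GB) → tape 9 (remaining 174 GB)
A16 (105 GB) → tape 9 (remaining 69 GB)

9 tapes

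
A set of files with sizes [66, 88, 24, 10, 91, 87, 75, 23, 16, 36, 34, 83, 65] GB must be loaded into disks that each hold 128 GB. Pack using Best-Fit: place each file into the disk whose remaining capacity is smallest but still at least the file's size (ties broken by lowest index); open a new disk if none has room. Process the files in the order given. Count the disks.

7

disk 1: place 66 GB, 62 GB left
disk 2: place 88 GB, 40 GB left
disk 2: place 24 GB, 16 GB left
disk 2: place 10 GB, 6 GB left
disk 3: place 91 GB, 37 GB left
disk 4: place 87 GB, 41 GB left
disk 5: place 75 GB, 53 GB left
disk 3: place 23 GB, 14 GB left
disk 4: place 16 GB, 25 GB left
disk 5: place 36 GB, 17 GB left
disk 1: place 34 GB, 28 GB left
disk 6: place 83 GB, 45 GB left
disk 7: place 65 GB, 63 GB left
Final disks: [66,34] [88,24,10] [91,23] [87,16] [75,36] [83] [65].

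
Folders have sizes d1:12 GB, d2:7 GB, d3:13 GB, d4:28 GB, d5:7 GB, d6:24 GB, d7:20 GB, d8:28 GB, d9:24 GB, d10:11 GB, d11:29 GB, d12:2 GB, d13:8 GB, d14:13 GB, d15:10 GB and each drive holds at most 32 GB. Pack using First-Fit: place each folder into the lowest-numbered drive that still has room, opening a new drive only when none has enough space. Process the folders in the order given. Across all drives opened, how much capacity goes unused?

20

Put d1 (12 GB) in drive 1; 20 GB remain.
Put d2 (7 GB) in drive 1; 13 GB remain.
Put d3 (13 GB) in drive 1; 0 GB remain.
Put d4 (28 GB) in drive 2; 4 GB remain.
Put d5 (7 GB) in drive 3; 25 GB remain.
Put d6 (24 GB) in drive 3; 1 GB remain.
Put d7 (20 GB) in drive 4; 12 GB remain.
Put d8 (28 GB) in drive 5; 4 GB remain.
Put d9 (24 GB) in drive 6; 8 GB remain.
Put d10 (11 GB) in drive 4; 1 GB remain.
Put d11 (29 GB) in drive 7; 3 GB remain.
Put d12 (2 GB) in drive 2; 2 GB remain.
Put d13 (8 GB) in drive 6; 0 GB remain.
Put d14 (13 GB) in drive 8; 19 GB remain.
Put d15 (10 GB) in drive 8; 9 GB remain.
8 drives × 32 GB = 256 GB; used 236 GB; unused 20 GB.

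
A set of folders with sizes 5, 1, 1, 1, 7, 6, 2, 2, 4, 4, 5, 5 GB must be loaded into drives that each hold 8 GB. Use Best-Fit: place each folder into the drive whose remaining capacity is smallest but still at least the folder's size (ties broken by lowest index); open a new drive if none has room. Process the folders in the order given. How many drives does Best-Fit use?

7 drives

5 GB → drive 1 (remaining 3 GB)
1 GB → drive 1 (remaining 2 GB)
1 GB → drive 1 (remaining 1 GB)
1 GB → drive 1 (remaining 0 GB)
7 GB → drive 2 (remaining 1 GB)
6 GB → drive 3 (remaining 2 GB)
2 GB → drive 3 (remaining 0 GB)
2 GB → drive 4 (remaining 6 GB)
4 GB → drive 4 (remaining 2 GB)
4 GB → drive 5 (remaining 4 GB)
5 GB → drive 6 (remaining 3 GB)
5 GB → drive 7 (remaining 3 GB)
Final drives: [5,1,1,1] [7] [6,2] [2,4] [4] [5] [5].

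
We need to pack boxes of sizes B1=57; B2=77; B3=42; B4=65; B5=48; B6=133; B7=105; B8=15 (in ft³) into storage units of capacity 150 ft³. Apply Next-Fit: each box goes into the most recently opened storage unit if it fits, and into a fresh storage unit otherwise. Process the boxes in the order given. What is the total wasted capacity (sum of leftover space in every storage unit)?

B1 (57 ft³) → storage unit 1 (remaining 93 ft³)
B2 (77 ft³) → storage unit 1 (remaining 16 ft³)
B3 (42 ft³) → storage unit 2 (remaining 108 ft³)
B4 (65 ft³) → storage unit 2 (remaining 43 ft³)
B5 (48 ft³) → storage unit 3 (remaining 102 ft³)
B6 (133 ft³) → storage unit 4 (remaining 17 ft³)
B7 (105 ft³) → storage unit 5 (remaining 45 ft³)
B8 (15 ft³) → storage unit 5 (remaining 30 ft³)
5 storage units × 150 ft³ = 750 ft³; used 542 ft³; unused 208 ft³.

208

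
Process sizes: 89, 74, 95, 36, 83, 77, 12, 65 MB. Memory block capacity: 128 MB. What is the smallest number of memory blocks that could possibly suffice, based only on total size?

5

Total size = 89 + 74 + 95 + 36 + 83 + 77 + 12 + 65 = 531 MB.
⌈531 / 128⌉ = 5.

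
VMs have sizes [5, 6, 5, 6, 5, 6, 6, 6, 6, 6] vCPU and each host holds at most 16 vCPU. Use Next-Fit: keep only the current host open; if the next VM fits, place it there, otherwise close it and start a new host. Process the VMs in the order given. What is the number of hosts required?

5 vCPU → host 1 (remaining 11 vCPU)
6 vCPU → host 1 (remaining 5 vCPU)
5 vCPU → host 1 (remaining 0 vCPU)
6 vCPU → host 2 (remaining 10 vCPU)
5 vCPU → host 2 (remaining 5 vCPU)
6 vCPU → host 3 (remaining 10 vCPU)
6 vCPU → host 3 (remaining 4 vCPU)
6 vCPU → host 4 (remaining 10 vCPU)
6 vCPU → host 4 (remaining 4 vCPU)
6 vCPU → host 5 (remaining 10 vCPU)

5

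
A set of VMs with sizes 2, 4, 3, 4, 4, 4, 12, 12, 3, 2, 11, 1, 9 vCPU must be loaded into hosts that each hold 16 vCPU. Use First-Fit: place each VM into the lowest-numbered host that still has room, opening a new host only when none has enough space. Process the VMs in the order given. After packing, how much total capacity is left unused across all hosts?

25

Put 2 vCPU in host 1; 14 vCPU remain.
Put 4 vCPU in host 1; 10 vCPU remain.
Put 3 vCPU in host 1; 7 vCPU remain.
Put 4 vCPU in host 1; 3 vCPU remain.
Put 4 vCPU in host 2; 12 vCPU remain.
Put 4 vCPU in host 2; 8 vCPU remain.
Put 12 vCPU in host 3; 4 vCPU remain.
Put 12 vCPU in host 4; 4 vCPU remain.
Put 3 vCPU in host 1; 0 vCPU remain.
Put 2 vCPU in host 2; 6 vCPU remain.
Put 11 vCPU in host 5; 5 vCPU remain.
Put 1 vCPU in host 2; 5 vCPU remain.
Put 9 vCPU in host 6; 7 vCPU remain.
6 hosts × 16 vCPU = 96 vCPU; used 71 vCPU; unused 25 vCPU.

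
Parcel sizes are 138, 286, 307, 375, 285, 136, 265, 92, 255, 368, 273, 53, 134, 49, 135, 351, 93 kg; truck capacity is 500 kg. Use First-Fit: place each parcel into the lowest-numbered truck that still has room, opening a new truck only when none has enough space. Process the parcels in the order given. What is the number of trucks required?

138 kg → truck 1 (remaining 362 kg)
286 kg → truck 1 (remaining 76 kg)
307 kg → truck 2 (remaining 193 kg)
375 kg → truck 3 (remaining 125 kg)
285 kg → truck 4 (remaining 215 kg)
136 kg → truck 2 (remaining 57 kg)
265 kg → truck 5 (remaining 235 kg)
92 kg → truck 3 (remaining 33 kg)
255 kg → truck 6 (remaining 245 kg)
368 kg → truck 7 (remaining 132 kg)
273 kg → truck 8 (remaining 227 kg)
53 kg → truck 1 (remaining 23 kg)
134 kg → truck 4 (remaining 81 kg)
49 kg → truck 2 (remaining 8 kg)
135 kg → truck 5 (remaining 100 kg)
351 kg → truck 9 (remaining 149 kg)
93 kg → truck 5 (remaining 7 kg)
Final trucks: [138,286,53] [307,136,49] [375,92] [285,134] [265,135,93] [255] [368] [273] [351].

9 trucks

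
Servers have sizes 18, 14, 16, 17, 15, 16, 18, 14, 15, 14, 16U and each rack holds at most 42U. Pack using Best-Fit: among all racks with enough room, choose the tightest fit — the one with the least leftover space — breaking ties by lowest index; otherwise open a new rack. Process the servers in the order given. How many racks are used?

18U → rack 1 (remaining 24U)
14U → rack 1 (remaining 10U)
16U → rack 2 (remaining 26U)
17U → rack 2 (remaining 9U)
15U → rack 3 (remaining 27U)
16U → rack 3 (remaining 11U)
18U → rack 4 (remaining 24U)
14U → rack 4 (remaining 10U)
15U → rack 5 (remaining 27U)
14U → rack 5 (remaining 13U)
16U → rack 6 (remaining 26U)
Final racks: [18,14] [16,17] [15,16] [18,14] [15,14] [16].

6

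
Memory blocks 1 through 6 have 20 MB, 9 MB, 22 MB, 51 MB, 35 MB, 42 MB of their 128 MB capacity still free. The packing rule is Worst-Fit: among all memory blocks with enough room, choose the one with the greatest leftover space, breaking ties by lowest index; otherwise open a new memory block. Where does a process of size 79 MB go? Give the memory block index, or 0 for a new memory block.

No memory block has ≥ 79 MB free, so a new memory block is opened.

0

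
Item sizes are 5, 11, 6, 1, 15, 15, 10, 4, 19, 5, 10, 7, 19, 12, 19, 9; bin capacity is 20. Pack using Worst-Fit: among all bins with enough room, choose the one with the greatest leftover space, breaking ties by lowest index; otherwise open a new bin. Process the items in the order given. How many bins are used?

10

5 → bin 1 (remaining 15)
11 → bin 1 (remaining 4)
6 → bin 2 (remaining 14)
1 → bin 2 (remaining 13)
15 → bin 3 (remaining 5)
15 → bin 4 (remaining 5)
10 → bin 2 (remaining 3)
4 → bin 3 (remaining 1)
19 → bin 5 (remaining 1)
5 → bin 4 (remaining 0)
10 → bin 6 (remaining 10)
7 → bin 6 (remaining 3)
19 → bin 7 (remaining 1)
12 → bin 8 (remaining 8)
19 → bin 9 (remaining 1)
9 → bin 10 (remaining 11)
Final bins: [5,11] [6,1,10] [15,4] [15,5] [19] [10,7] [19] [12] [19] [9].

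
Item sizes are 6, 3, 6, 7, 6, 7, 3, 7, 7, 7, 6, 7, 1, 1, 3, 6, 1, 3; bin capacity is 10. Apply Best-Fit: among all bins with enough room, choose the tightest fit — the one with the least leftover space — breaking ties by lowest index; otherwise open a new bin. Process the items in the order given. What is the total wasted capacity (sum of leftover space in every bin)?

Put 6 in bin 1; 4 remain.
Put 3 in bin 1; 1 remain.
Put 6 in bin 2; 4 remain.
Put 7 in bin 3; 3 remain.
Put 6 in bin 4; 4 remain.
Put 7 in bin 5; 3 remain.
Put 3 in bin 3; 0 remain.
Put 7 in bin 6; 3 remain.
Put 7 in bin 7; 3 remain.
Put 7 in bin 8; 3 remain.
Put 6 in bin 9; 4 remain.
Put 7 in bin 10; 3 remain.
Put 1 in bin 1; 0 remain.
Put 1 in bin 5; 2 remain.
Put 3 in bin 6; 0 remain.
Put 6 in bin 11; 4 remain.
Put 1 in bin 5; 1 remain.
Put 3 in bin 7; 0 remain.
11 bins × 10 = 110; used 87; unused 23.

23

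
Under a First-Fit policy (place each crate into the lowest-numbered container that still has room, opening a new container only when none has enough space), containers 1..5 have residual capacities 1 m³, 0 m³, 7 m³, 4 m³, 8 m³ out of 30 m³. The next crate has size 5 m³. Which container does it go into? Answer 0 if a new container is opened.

Containers with room: container 3 (7 m³), container 5 (8 m³).
The first with room is container 3.

3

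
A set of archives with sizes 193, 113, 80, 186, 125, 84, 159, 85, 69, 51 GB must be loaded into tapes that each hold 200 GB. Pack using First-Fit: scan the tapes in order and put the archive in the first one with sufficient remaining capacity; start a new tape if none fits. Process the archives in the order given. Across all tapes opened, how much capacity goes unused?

255

193 GB → tape 1 (remaining 7 GB)
113 GB → tape 2 (remaining 87 GB)
80 GB → tape 2 (remaining 7 GB)
186 GB → tape 3 (remaining 14 GB)
125 GB → tape 4 (remaining 75 GB)
84 GB → tape 5 (remaining 116 GB)
159 GB → tape 6 (remaining 41 GB)
85 GB → tape 5 (remaining 31 GB)
69 GB → tape 4 (remaining 6 GB)
51 GB → tape 7 (remaining 149 GB)
7 tapes × 200 GB = 1400 GB; used 1145 GB; unused 255 GB.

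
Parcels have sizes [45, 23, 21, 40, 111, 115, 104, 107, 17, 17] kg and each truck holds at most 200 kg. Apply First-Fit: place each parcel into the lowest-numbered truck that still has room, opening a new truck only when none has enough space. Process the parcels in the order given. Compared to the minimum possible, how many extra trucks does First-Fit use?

First-Fit: [45,23,21,40,17,17] [111] [115] [104] [107] → 5 trucks.
4 parcels exceed 100 kg (half the capacity), and no two of those can share a truck, so at least 4 trucks are needed.
An optimal packing achieves that bound: [115,45,40] [111,23,21,17,17] [107] [104] → 4 trucks.
Excess: 5 − 4 = 1.

1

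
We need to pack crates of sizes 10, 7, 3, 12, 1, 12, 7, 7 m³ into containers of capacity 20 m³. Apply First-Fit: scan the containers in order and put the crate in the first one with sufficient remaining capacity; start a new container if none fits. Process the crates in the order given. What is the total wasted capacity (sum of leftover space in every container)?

1

10 m³ → container 1 (remaining 10 m³)
7 m³ → container 1 (remaining 3 m³)
3 m³ → container 1 (remaining 0 m³)
12 m³ → container 2 (remaining 8 m³)
1 m³ → container 2 (remaining 7 m³)
12 m³ → container 3 (remaining 8 m³)
7 m³ → container 2 (remaining 0 m³)
7 m³ → container 3 (remaining 1 m³)
3 containers × 20 m³ = 60 m³; used 59 m³; unused 1 m³.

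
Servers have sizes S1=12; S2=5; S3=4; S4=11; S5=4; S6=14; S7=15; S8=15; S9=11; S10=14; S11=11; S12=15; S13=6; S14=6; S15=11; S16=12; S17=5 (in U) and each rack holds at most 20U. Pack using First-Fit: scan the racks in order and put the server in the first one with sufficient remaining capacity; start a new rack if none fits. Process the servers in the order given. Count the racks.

11 racks

Put S1 (12U) in rack 1; 8U remain.
Put S2 (5U) in rack 1; 3U remain.
Put S3 (4U) in rack 2; 16U remain.
Put S4 (11U) in rack 2; 5U remain.
Put S5 (4U) in rack 2; 1U remain.
Put S6 (14U) in rack 3; 6U remain.
Put S7 (15U) in rack 4; 5U remain.
Put S8 (15U) in rack 5; 5U remain.
Put S9 (11U) in rack 6; 9U remain.
Put S10 (14U) in rack 7; 6U remain.
Put S11 (11U) in rack 8; 9U remain.
Put S12 (15U) in rack 9; 5U remain.
Put S13 (6U) in rack 3; 0U remain.
Put S14 (6U) in rack 6; 3U remain.
Put S15 (11U) in rack 10; 9U remain.
Put S16 (12U) in rack 11; 8U remain.
Put S17 (5U) in rack 4; 0U remain.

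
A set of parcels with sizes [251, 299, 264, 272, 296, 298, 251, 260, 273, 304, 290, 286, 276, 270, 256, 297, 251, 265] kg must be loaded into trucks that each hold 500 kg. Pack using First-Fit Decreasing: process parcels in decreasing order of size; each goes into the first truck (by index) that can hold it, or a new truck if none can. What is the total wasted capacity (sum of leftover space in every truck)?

Sorted descending: 304, 299, 298, 297, 296, 290, 286, 276, 273, 272, 270, 265, 264, 260, 256, 251, 251, 251.
truck 1: place 304 kg, 196 kg left
truck 2: place 299 kg, 201 kg left
truck 3: place 298 kg, 202 kg left
truck 4: place 297 kg, 203 kg left
truck 5: place 296 kg, 204 kg left
truck 6: place 290 kg, 210 kg left
truck 7: place 286 kg, 214 kg left
truck 8: place 276 kg, 224 kg left
truck 9: place 273 kg, 227 kg left
truck 10: place 272 kg, 228 kg left
truck 11: place 270 kg, 230 kg left
truck 12: place 265 kg, 235 kg left
truck 13: place 264 kg, 236 kg left
truck 14: place 260 kg, 240 kg left
truck 15: place 256 kg, 244 kg left
truck 16: place 251 kg, 249 kg left
truck 17: place 251 kg, 249 kg left
truck 18: place 251 kg, 249 kg left
18 trucks × 500 kg = 9000 kg; used 4959 kg; unused 4041 kg.

4041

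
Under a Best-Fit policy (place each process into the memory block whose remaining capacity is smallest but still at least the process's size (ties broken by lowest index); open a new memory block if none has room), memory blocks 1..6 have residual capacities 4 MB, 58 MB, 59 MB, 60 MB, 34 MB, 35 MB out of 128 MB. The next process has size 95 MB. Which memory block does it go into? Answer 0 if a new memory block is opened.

0

No memory block has ≥ 95 MB free, so a new memory block is opened.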